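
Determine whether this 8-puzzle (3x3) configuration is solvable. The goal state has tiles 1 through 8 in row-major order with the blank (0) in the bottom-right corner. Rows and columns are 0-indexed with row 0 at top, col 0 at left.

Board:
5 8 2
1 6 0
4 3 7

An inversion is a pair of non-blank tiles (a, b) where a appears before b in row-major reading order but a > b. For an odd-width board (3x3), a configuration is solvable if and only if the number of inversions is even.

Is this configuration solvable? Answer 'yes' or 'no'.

Answer: yes

Derivation:
Inversions (pairs i<j in row-major order where tile[i] > tile[j] > 0): 14
14 is even, so the puzzle is solvable.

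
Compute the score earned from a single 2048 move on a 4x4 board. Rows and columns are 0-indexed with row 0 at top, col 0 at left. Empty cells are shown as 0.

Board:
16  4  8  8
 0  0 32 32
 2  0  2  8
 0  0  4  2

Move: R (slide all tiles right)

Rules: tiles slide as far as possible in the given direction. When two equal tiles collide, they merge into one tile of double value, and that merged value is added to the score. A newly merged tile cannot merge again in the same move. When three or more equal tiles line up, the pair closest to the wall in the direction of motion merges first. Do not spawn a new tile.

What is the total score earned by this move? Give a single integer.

Answer: 84

Derivation:
Slide right:
row 0: [16, 4, 8, 8] -> [0, 16, 4, 16]  score +16 (running 16)
row 1: [0, 0, 32, 32] -> [0, 0, 0, 64]  score +64 (running 80)
row 2: [2, 0, 2, 8] -> [0, 0, 4, 8]  score +4 (running 84)
row 3: [0, 0, 4, 2] -> [0, 0, 4, 2]  score +0 (running 84)
Board after move:
 0 16  4 16
 0  0  0 64
 0  0  4  8
 0  0  4  2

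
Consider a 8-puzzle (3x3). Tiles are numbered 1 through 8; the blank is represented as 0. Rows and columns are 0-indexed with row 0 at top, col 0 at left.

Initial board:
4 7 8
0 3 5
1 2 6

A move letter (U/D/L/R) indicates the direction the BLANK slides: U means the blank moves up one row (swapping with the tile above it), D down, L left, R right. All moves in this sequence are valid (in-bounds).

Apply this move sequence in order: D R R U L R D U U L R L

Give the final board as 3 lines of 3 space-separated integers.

After move 1 (D):
4 7 8
1 3 5
0 2 6

After move 2 (R):
4 7 8
1 3 5
2 0 6

After move 3 (R):
4 7 8
1 3 5
2 6 0

After move 4 (U):
4 7 8
1 3 0
2 6 5

After move 5 (L):
4 7 8
1 0 3
2 6 5

After move 6 (R):
4 7 8
1 3 0
2 6 5

After move 7 (D):
4 7 8
1 3 5
2 6 0

After move 8 (U):
4 7 8
1 3 0
2 6 5

After move 9 (U):
4 7 0
1 3 8
2 6 5

After move 10 (L):
4 0 7
1 3 8
2 6 5

After move 11 (R):
4 7 0
1 3 8
2 6 5

After move 12 (L):
4 0 7
1 3 8
2 6 5

Answer: 4 0 7
1 3 8
2 6 5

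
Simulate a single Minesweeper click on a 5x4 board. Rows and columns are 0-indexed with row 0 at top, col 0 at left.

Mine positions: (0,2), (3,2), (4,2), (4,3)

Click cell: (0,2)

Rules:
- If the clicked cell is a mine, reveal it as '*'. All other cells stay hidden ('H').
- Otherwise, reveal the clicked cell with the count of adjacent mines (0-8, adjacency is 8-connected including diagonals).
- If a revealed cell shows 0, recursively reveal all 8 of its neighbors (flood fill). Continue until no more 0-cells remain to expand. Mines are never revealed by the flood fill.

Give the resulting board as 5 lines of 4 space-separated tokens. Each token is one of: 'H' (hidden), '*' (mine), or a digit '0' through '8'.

H H * H
H H H H
H H H H
H H H H
H H H H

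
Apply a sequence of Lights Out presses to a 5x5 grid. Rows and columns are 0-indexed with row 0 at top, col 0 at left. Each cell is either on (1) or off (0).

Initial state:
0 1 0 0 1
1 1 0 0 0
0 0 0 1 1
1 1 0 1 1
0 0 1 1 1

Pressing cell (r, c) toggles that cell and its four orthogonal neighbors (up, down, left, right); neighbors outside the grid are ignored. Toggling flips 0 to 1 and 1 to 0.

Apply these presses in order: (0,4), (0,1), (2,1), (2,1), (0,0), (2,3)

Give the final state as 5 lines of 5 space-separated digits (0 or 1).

Answer: 0 1 1 1 0
0 0 0 1 1
0 0 1 0 0
1 1 0 0 1
0 0 1 1 1

Derivation:
After press 1 at (0,4):
0 1 0 1 0
1 1 0 0 1
0 0 0 1 1
1 1 0 1 1
0 0 1 1 1

After press 2 at (0,1):
1 0 1 1 0
1 0 0 0 1
0 0 0 1 1
1 1 0 1 1
0 0 1 1 1

After press 3 at (2,1):
1 0 1 1 0
1 1 0 0 1
1 1 1 1 1
1 0 0 1 1
0 0 1 1 1

After press 4 at (2,1):
1 0 1 1 0
1 0 0 0 1
0 0 0 1 1
1 1 0 1 1
0 0 1 1 1

After press 5 at (0,0):
0 1 1 1 0
0 0 0 0 1
0 0 0 1 1
1 1 0 1 1
0 0 1 1 1

After press 6 at (2,3):
0 1 1 1 0
0 0 0 1 1
0 0 1 0 0
1 1 0 0 1
0 0 1 1 1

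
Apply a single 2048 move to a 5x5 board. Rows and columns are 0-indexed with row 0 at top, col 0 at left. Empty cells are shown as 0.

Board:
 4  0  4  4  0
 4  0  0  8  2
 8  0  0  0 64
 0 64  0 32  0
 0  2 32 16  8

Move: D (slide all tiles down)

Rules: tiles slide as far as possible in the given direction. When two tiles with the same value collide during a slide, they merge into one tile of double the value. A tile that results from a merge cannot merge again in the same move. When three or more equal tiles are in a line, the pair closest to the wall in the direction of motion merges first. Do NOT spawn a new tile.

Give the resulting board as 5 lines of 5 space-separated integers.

Answer:  0  0  0  0  0
 0  0  0  4  0
 0  0  0  8  2
 8 64  4 32 64
 8  2 32 16  8

Derivation:
Slide down:
col 0: [4, 4, 8, 0, 0] -> [0, 0, 0, 8, 8]
col 1: [0, 0, 0, 64, 2] -> [0, 0, 0, 64, 2]
col 2: [4, 0, 0, 0, 32] -> [0, 0, 0, 4, 32]
col 3: [4, 8, 0, 32, 16] -> [0, 4, 8, 32, 16]
col 4: [0, 2, 64, 0, 8] -> [0, 0, 2, 64, 8]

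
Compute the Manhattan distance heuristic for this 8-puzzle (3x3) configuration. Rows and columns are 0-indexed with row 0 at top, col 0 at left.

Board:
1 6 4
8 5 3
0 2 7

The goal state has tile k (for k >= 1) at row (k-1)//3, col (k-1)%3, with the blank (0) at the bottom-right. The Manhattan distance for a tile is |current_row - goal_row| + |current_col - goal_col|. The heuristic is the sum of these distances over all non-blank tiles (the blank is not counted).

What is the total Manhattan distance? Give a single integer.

Answer: 12

Derivation:
Tile 1: (0,0)->(0,0) = 0
Tile 6: (0,1)->(1,2) = 2
Tile 4: (0,2)->(1,0) = 3
Tile 8: (1,0)->(2,1) = 2
Tile 5: (1,1)->(1,1) = 0
Tile 3: (1,2)->(0,2) = 1
Tile 2: (2,1)->(0,1) = 2
Tile 7: (2,2)->(2,0) = 2
Sum: 0 + 2 + 3 + 2 + 0 + 1 + 2 + 2 = 12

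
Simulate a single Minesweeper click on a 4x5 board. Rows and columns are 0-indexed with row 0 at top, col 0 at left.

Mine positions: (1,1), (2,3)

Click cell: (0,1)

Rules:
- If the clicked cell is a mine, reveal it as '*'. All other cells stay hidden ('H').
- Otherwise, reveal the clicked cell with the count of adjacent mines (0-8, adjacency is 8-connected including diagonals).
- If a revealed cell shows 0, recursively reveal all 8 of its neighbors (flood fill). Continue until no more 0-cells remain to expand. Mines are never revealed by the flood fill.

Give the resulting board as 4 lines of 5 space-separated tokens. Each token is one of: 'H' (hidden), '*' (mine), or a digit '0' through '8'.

H 1 H H H
H H H H H
H H H H H
H H H H H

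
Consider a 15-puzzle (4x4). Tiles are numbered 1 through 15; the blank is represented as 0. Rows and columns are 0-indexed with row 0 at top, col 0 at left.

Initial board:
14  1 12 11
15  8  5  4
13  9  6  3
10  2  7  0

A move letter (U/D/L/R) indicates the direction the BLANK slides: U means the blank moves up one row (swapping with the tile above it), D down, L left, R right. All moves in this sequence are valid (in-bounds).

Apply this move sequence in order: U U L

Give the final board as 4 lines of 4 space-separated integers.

Answer: 14  1 12 11
15  8  0  5
13  9  6  4
10  2  7  3

Derivation:
After move 1 (U):
14  1 12 11
15  8  5  4
13  9  6  0
10  2  7  3

After move 2 (U):
14  1 12 11
15  8  5  0
13  9  6  4
10  2  7  3

After move 3 (L):
14  1 12 11
15  8  0  5
13  9  6  4
10  2  7  3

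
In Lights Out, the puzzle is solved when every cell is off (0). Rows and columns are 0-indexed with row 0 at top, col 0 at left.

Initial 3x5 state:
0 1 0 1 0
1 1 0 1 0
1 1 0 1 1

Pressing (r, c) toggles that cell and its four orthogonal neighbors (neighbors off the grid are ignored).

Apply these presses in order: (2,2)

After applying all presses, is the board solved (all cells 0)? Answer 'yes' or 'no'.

Answer: no

Derivation:
After press 1 at (2,2):
0 1 0 1 0
1 1 1 1 0
1 0 1 0 1

Lights still on: 9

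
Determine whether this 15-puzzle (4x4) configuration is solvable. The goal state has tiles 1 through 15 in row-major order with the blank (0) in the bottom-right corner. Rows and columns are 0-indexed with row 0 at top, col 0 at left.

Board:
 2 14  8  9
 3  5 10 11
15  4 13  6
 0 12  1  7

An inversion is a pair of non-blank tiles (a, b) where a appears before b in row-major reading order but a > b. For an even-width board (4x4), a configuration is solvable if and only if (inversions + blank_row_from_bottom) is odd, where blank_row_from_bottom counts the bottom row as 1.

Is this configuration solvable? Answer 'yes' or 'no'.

Answer: yes

Derivation:
Inversions: 50
Blank is in row 3 (0-indexed from top), which is row 1 counting from the bottom (bottom = 1).
50 + 1 = 51, which is odd, so the puzzle is solvable.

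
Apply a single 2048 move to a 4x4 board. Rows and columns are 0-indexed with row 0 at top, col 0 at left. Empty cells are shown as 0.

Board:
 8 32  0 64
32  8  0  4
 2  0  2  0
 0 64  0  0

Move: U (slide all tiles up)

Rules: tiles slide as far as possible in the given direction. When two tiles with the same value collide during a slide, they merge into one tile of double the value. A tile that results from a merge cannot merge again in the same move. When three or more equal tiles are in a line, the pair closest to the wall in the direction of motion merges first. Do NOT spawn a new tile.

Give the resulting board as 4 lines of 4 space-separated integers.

Answer:  8 32  2 64
32  8  0  4
 2 64  0  0
 0  0  0  0

Derivation:
Slide up:
col 0: [8, 32, 2, 0] -> [8, 32, 2, 0]
col 1: [32, 8, 0, 64] -> [32, 8, 64, 0]
col 2: [0, 0, 2, 0] -> [2, 0, 0, 0]
col 3: [64, 4, 0, 0] -> [64, 4, 0, 0]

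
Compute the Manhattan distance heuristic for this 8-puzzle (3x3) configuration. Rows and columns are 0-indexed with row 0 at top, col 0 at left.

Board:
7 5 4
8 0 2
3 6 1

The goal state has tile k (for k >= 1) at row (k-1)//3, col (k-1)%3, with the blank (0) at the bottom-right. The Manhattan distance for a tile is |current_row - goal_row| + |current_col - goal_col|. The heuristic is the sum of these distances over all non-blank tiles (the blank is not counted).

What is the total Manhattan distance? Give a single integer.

Answer: 20

Derivation:
Tile 7: at (0,0), goal (2,0), distance |0-2|+|0-0| = 2
Tile 5: at (0,1), goal (1,1), distance |0-1|+|1-1| = 1
Tile 4: at (0,2), goal (1,0), distance |0-1|+|2-0| = 3
Tile 8: at (1,0), goal (2,1), distance |1-2|+|0-1| = 2
Tile 2: at (1,2), goal (0,1), distance |1-0|+|2-1| = 2
Tile 3: at (2,0), goal (0,2), distance |2-0|+|0-2| = 4
Tile 6: at (2,1), goal (1,2), distance |2-1|+|1-2| = 2
Tile 1: at (2,2), goal (0,0), distance |2-0|+|2-0| = 4
Sum: 2 + 1 + 3 + 2 + 2 + 4 + 2 + 4 = 20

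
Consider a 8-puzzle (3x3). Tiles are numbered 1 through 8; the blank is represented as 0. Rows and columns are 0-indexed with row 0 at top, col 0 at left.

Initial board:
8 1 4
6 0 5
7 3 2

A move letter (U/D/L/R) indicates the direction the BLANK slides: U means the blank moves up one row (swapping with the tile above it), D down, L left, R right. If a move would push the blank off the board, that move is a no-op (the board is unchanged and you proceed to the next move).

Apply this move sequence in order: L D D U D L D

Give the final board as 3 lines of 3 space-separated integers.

After move 1 (L):
8 1 4
0 6 5
7 3 2

After move 2 (D):
8 1 4
7 6 5
0 3 2

After move 3 (D):
8 1 4
7 6 5
0 3 2

After move 4 (U):
8 1 4
0 6 5
7 3 2

After move 5 (D):
8 1 4
7 6 5
0 3 2

After move 6 (L):
8 1 4
7 6 5
0 3 2

After move 7 (D):
8 1 4
7 6 5
0 3 2

Answer: 8 1 4
7 6 5
0 3 2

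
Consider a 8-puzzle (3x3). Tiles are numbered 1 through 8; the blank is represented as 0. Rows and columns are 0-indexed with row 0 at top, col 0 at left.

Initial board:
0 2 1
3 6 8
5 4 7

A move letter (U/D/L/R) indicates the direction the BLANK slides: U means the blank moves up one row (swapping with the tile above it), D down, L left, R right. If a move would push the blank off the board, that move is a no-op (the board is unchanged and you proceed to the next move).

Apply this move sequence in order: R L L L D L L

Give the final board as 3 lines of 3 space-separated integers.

After move 1 (R):
2 0 1
3 6 8
5 4 7

After move 2 (L):
0 2 1
3 6 8
5 4 7

After move 3 (L):
0 2 1
3 6 8
5 4 7

After move 4 (L):
0 2 1
3 6 8
5 4 7

After move 5 (D):
3 2 1
0 6 8
5 4 7

After move 6 (L):
3 2 1
0 6 8
5 4 7

After move 7 (L):
3 2 1
0 6 8
5 4 7

Answer: 3 2 1
0 6 8
5 4 7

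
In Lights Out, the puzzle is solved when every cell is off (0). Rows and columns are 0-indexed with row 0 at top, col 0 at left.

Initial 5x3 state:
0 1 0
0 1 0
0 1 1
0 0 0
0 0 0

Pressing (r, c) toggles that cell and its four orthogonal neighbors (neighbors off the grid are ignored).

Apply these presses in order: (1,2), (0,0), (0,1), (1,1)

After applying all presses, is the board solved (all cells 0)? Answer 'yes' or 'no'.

Answer: yes

Derivation:
After press 1 at (1,2):
0 1 1
0 0 1
0 1 0
0 0 0
0 0 0

After press 2 at (0,0):
1 0 1
1 0 1
0 1 0
0 0 0
0 0 0

After press 3 at (0,1):
0 1 0
1 1 1
0 1 0
0 0 0
0 0 0

After press 4 at (1,1):
0 0 0
0 0 0
0 0 0
0 0 0
0 0 0

Lights still on: 0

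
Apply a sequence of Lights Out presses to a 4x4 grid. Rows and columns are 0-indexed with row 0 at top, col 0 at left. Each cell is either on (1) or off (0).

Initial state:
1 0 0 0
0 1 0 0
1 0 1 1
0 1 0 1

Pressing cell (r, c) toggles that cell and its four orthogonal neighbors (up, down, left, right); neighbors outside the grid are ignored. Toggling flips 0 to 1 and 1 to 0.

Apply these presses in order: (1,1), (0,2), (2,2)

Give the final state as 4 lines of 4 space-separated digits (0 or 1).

After press 1 at (1,1):
1 1 0 0
1 0 1 0
1 1 1 1
0 1 0 1

After press 2 at (0,2):
1 0 1 1
1 0 0 0
1 1 1 1
0 1 0 1

After press 3 at (2,2):
1 0 1 1
1 0 1 0
1 0 0 0
0 1 1 1

Answer: 1 0 1 1
1 0 1 0
1 0 0 0
0 1 1 1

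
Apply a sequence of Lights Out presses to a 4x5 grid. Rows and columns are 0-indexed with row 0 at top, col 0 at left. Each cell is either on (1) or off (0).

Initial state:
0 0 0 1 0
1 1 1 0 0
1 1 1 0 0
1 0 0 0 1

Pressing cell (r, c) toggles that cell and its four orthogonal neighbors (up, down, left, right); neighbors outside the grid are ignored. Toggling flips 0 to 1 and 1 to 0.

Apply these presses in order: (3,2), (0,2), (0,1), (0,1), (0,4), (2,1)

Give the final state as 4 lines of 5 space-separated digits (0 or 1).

Answer: 0 1 1 1 1
1 0 0 0 1
0 0 1 0 0
1 0 1 1 1

Derivation:
After press 1 at (3,2):
0 0 0 1 0
1 1 1 0 0
1 1 0 0 0
1 1 1 1 1

After press 2 at (0,2):
0 1 1 0 0
1 1 0 0 0
1 1 0 0 0
1 1 1 1 1

After press 3 at (0,1):
1 0 0 0 0
1 0 0 0 0
1 1 0 0 0
1 1 1 1 1

After press 4 at (0,1):
0 1 1 0 0
1 1 0 0 0
1 1 0 0 0
1 1 1 1 1

After press 5 at (0,4):
0 1 1 1 1
1 1 0 0 1
1 1 0 0 0
1 1 1 1 1

After press 6 at (2,1):
0 1 1 1 1
1 0 0 0 1
0 0 1 0 0
1 0 1 1 1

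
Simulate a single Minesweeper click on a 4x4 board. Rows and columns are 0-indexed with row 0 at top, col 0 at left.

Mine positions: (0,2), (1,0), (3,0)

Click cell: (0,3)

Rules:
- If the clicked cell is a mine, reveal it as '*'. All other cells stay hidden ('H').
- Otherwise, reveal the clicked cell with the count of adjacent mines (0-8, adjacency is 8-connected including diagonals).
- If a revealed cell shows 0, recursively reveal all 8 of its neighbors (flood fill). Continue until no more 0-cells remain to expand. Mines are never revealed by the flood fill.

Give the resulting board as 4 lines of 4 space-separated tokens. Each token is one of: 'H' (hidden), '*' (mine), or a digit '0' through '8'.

H H H 1
H H H H
H H H H
H H H H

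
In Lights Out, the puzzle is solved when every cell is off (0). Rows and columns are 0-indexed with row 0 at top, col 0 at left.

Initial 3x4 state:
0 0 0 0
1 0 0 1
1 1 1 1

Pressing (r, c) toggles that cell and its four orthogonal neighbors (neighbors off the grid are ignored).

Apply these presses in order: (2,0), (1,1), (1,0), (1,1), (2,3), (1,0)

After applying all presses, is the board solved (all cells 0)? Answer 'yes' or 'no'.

Answer: yes

Derivation:
After press 1 at (2,0):
0 0 0 0
0 0 0 1
0 0 1 1

After press 2 at (1,1):
0 1 0 0
1 1 1 1
0 1 1 1

After press 3 at (1,0):
1 1 0 0
0 0 1 1
1 1 1 1

After press 4 at (1,1):
1 0 0 0
1 1 0 1
1 0 1 1

After press 5 at (2,3):
1 0 0 0
1 1 0 0
1 0 0 0

After press 6 at (1,0):
0 0 0 0
0 0 0 0
0 0 0 0

Lights still on: 0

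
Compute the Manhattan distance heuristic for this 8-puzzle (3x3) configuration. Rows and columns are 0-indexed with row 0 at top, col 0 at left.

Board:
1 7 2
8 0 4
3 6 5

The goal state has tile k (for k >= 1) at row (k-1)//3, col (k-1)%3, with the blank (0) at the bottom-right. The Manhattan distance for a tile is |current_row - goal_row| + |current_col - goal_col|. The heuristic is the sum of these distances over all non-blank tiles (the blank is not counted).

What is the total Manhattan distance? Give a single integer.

Answer: 16

Derivation:
Tile 1: at (0,0), goal (0,0), distance |0-0|+|0-0| = 0
Tile 7: at (0,1), goal (2,0), distance |0-2|+|1-0| = 3
Tile 2: at (0,2), goal (0,1), distance |0-0|+|2-1| = 1
Tile 8: at (1,0), goal (2,1), distance |1-2|+|0-1| = 2
Tile 4: at (1,2), goal (1,0), distance |1-1|+|2-0| = 2
Tile 3: at (2,0), goal (0,2), distance |2-0|+|0-2| = 4
Tile 6: at (2,1), goal (1,2), distance |2-1|+|1-2| = 2
Tile 5: at (2,2), goal (1,1), distance |2-1|+|2-1| = 2
Sum: 0 + 3 + 1 + 2 + 2 + 4 + 2 + 2 = 16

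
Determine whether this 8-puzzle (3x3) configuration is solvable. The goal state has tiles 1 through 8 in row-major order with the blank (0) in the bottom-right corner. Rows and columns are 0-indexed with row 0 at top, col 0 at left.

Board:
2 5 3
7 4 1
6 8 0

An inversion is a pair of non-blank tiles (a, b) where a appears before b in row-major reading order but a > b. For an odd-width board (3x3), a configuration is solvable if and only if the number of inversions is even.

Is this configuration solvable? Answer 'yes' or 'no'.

Inversions (pairs i<j in row-major order where tile[i] > tile[j] > 0): 9
9 is odd, so the puzzle is not solvable.

Answer: no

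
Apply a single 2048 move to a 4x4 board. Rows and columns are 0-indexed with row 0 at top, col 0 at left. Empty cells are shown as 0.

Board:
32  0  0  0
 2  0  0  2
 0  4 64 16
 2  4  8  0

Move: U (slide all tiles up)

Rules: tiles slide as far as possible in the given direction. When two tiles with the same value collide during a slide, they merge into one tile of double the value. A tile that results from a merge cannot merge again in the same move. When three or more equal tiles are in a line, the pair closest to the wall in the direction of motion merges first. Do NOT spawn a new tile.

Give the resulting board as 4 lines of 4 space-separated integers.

Slide up:
col 0: [32, 2, 0, 2] -> [32, 4, 0, 0]
col 1: [0, 0, 4, 4] -> [8, 0, 0, 0]
col 2: [0, 0, 64, 8] -> [64, 8, 0, 0]
col 3: [0, 2, 16, 0] -> [2, 16, 0, 0]

Answer: 32  8 64  2
 4  0  8 16
 0  0  0  0
 0  0  0  0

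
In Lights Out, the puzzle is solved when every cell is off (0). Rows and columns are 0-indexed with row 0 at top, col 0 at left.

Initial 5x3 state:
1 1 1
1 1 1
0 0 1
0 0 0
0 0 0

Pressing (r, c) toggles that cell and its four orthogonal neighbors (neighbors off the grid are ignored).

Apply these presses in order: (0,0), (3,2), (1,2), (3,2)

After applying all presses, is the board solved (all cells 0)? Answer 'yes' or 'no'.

Answer: yes

Derivation:
After press 1 at (0,0):
0 0 1
0 1 1
0 0 1
0 0 0
0 0 0

After press 2 at (3,2):
0 0 1
0 1 1
0 0 0
0 1 1
0 0 1

After press 3 at (1,2):
0 0 0
0 0 0
0 0 1
0 1 1
0 0 1

After press 4 at (3,2):
0 0 0
0 0 0
0 0 0
0 0 0
0 0 0

Lights still on: 0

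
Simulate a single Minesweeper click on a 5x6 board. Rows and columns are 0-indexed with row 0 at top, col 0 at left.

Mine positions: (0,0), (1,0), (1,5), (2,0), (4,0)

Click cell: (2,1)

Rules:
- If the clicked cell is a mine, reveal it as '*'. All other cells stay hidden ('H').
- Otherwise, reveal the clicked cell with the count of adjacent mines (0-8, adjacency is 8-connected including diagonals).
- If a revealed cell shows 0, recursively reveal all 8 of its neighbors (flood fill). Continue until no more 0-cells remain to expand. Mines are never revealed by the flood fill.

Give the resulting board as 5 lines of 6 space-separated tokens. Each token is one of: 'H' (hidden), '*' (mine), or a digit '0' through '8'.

H H H H H H
H H H H H H
H 2 H H H H
H H H H H H
H H H H H H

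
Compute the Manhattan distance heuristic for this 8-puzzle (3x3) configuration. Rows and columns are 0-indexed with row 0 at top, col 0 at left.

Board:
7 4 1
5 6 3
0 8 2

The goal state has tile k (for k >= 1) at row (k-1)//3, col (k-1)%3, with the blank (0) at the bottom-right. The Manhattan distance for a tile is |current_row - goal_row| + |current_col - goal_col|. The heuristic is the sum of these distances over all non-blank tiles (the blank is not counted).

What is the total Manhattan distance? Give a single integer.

Answer: 12

Derivation:
Tile 7: at (0,0), goal (2,0), distance |0-2|+|0-0| = 2
Tile 4: at (0,1), goal (1,0), distance |0-1|+|1-0| = 2
Tile 1: at (0,2), goal (0,0), distance |0-0|+|2-0| = 2
Tile 5: at (1,0), goal (1,1), distance |1-1|+|0-1| = 1
Tile 6: at (1,1), goal (1,2), distance |1-1|+|1-2| = 1
Tile 3: at (1,2), goal (0,2), distance |1-0|+|2-2| = 1
Tile 8: at (2,1), goal (2,1), distance |2-2|+|1-1| = 0
Tile 2: at (2,2), goal (0,1), distance |2-0|+|2-1| = 3
Sum: 2 + 2 + 2 + 1 + 1 + 1 + 0 + 3 = 12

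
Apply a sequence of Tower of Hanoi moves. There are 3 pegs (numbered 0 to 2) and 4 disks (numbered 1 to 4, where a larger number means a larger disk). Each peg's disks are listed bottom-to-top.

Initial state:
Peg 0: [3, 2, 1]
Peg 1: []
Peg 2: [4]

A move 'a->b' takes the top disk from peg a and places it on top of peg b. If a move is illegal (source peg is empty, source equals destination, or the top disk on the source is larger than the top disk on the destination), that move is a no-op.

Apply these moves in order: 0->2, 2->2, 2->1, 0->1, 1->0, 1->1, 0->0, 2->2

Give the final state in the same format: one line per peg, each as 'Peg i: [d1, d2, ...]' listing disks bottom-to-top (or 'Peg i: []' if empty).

After move 1 (0->2):
Peg 0: [3, 2]
Peg 1: []
Peg 2: [4, 1]

After move 2 (2->2):
Peg 0: [3, 2]
Peg 1: []
Peg 2: [4, 1]

After move 3 (2->1):
Peg 0: [3, 2]
Peg 1: [1]
Peg 2: [4]

After move 4 (0->1):
Peg 0: [3, 2]
Peg 1: [1]
Peg 2: [4]

After move 5 (1->0):
Peg 0: [3, 2, 1]
Peg 1: []
Peg 2: [4]

After move 6 (1->1):
Peg 0: [3, 2, 1]
Peg 1: []
Peg 2: [4]

After move 7 (0->0):
Peg 0: [3, 2, 1]
Peg 1: []
Peg 2: [4]

After move 8 (2->2):
Peg 0: [3, 2, 1]
Peg 1: []
Peg 2: [4]

Answer: Peg 0: [3, 2, 1]
Peg 1: []
Peg 2: [4]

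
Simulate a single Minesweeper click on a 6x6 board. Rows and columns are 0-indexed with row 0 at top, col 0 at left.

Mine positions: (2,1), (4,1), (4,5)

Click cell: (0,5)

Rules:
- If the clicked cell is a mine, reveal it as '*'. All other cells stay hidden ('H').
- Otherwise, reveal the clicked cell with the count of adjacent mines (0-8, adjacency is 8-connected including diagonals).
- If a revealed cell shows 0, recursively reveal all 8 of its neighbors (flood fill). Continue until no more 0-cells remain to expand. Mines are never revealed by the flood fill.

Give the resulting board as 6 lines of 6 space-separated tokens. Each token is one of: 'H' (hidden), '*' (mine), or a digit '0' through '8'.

0 0 0 0 0 0
1 1 1 0 0 0
H H 1 0 0 0
H H 2 0 1 1
H H 1 0 1 H
H H 1 0 1 H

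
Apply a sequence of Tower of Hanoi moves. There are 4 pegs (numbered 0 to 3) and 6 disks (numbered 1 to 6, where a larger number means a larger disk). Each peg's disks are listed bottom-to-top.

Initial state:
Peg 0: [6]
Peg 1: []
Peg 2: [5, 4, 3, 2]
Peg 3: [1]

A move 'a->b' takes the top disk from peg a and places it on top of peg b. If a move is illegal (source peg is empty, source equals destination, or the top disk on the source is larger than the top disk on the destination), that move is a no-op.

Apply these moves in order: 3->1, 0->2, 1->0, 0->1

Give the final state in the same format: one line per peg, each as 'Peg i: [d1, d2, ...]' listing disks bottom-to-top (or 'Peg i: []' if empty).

After move 1 (3->1):
Peg 0: [6]
Peg 1: [1]
Peg 2: [5, 4, 3, 2]
Peg 3: []

After move 2 (0->2):
Peg 0: [6]
Peg 1: [1]
Peg 2: [5, 4, 3, 2]
Peg 3: []

After move 3 (1->0):
Peg 0: [6, 1]
Peg 1: []
Peg 2: [5, 4, 3, 2]
Peg 3: []

After move 4 (0->1):
Peg 0: [6]
Peg 1: [1]
Peg 2: [5, 4, 3, 2]
Peg 3: []

Answer: Peg 0: [6]
Peg 1: [1]
Peg 2: [5, 4, 3, 2]
Peg 3: []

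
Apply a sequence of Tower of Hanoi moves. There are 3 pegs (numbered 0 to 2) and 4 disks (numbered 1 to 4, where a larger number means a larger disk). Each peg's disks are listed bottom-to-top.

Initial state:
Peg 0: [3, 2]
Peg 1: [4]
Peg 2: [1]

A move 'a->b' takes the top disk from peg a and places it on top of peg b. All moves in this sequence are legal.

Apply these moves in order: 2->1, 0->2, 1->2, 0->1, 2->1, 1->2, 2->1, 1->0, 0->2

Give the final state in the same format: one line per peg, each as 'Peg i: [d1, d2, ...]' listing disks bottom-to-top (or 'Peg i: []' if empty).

After move 1 (2->1):
Peg 0: [3, 2]
Peg 1: [4, 1]
Peg 2: []

After move 2 (0->2):
Peg 0: [3]
Peg 1: [4, 1]
Peg 2: [2]

After move 3 (1->2):
Peg 0: [3]
Peg 1: [4]
Peg 2: [2, 1]

After move 4 (0->1):
Peg 0: []
Peg 1: [4, 3]
Peg 2: [2, 1]

After move 5 (2->1):
Peg 0: []
Peg 1: [4, 3, 1]
Peg 2: [2]

After move 6 (1->2):
Peg 0: []
Peg 1: [4, 3]
Peg 2: [2, 1]

After move 7 (2->1):
Peg 0: []
Peg 1: [4, 3, 1]
Peg 2: [2]

After move 8 (1->0):
Peg 0: [1]
Peg 1: [4, 3]
Peg 2: [2]

After move 9 (0->2):
Peg 0: []
Peg 1: [4, 3]
Peg 2: [2, 1]

Answer: Peg 0: []
Peg 1: [4, 3]
Peg 2: [2, 1]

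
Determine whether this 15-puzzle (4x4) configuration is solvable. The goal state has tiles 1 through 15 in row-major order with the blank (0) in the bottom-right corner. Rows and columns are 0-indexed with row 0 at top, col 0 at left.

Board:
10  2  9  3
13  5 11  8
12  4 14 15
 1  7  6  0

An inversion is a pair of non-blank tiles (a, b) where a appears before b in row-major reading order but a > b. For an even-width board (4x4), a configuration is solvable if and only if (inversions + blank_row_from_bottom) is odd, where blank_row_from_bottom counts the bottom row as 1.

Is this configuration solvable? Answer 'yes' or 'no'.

Answer: no

Derivation:
Inversions: 49
Blank is in row 3 (0-indexed from top), which is row 1 counting from the bottom (bottom = 1).
49 + 1 = 50, which is even, so the puzzle is not solvable.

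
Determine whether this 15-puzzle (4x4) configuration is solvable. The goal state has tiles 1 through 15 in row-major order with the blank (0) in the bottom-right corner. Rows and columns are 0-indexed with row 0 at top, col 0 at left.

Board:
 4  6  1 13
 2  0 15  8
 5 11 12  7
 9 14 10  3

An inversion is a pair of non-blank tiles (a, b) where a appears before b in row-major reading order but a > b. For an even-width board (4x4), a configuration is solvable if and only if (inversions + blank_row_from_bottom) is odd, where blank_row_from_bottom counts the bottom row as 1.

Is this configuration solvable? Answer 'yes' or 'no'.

Inversions: 42
Blank is in row 1 (0-indexed from top), which is row 3 counting from the bottom (bottom = 1).
42 + 3 = 45, which is odd, so the puzzle is solvable.

Answer: yes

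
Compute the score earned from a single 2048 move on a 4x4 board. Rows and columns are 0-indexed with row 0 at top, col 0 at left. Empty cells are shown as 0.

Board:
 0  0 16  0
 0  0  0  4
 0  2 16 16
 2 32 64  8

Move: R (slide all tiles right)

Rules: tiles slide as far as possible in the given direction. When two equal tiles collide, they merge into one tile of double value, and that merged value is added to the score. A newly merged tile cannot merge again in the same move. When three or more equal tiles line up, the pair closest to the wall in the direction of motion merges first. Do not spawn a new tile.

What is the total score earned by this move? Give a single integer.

Slide right:
row 0: [0, 0, 16, 0] -> [0, 0, 0, 16]  score +0 (running 0)
row 1: [0, 0, 0, 4] -> [0, 0, 0, 4]  score +0 (running 0)
row 2: [0, 2, 16, 16] -> [0, 0, 2, 32]  score +32 (running 32)
row 3: [2, 32, 64, 8] -> [2, 32, 64, 8]  score +0 (running 32)
Board after move:
 0  0  0 16
 0  0  0  4
 0  0  2 32
 2 32 64  8

Answer: 32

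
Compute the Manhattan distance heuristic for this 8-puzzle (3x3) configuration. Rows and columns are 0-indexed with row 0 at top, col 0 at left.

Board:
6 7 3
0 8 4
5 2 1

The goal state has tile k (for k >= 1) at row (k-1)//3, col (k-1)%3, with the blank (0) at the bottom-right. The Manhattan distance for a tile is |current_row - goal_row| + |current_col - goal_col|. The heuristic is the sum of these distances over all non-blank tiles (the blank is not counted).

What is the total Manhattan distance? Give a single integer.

Answer: 17

Derivation:
Tile 6: (0,0)->(1,2) = 3
Tile 7: (0,1)->(2,0) = 3
Tile 3: (0,2)->(0,2) = 0
Tile 8: (1,1)->(2,1) = 1
Tile 4: (1,2)->(1,0) = 2
Tile 5: (2,0)->(1,1) = 2
Tile 2: (2,1)->(0,1) = 2
Tile 1: (2,2)->(0,0) = 4
Sum: 3 + 3 + 0 + 1 + 2 + 2 + 2 + 4 = 17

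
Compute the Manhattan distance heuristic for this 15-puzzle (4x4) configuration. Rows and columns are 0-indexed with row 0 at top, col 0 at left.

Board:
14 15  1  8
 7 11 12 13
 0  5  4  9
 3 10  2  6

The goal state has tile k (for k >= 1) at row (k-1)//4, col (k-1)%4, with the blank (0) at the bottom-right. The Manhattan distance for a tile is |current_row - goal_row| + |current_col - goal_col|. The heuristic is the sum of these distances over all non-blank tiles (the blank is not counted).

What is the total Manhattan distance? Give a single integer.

Answer: 44

Derivation:
Tile 14: at (0,0), goal (3,1), distance |0-3|+|0-1| = 4
Tile 15: at (0,1), goal (3,2), distance |0-3|+|1-2| = 4
Tile 1: at (0,2), goal (0,0), distance |0-0|+|2-0| = 2
Tile 8: at (0,3), goal (1,3), distance |0-1|+|3-3| = 1
Tile 7: at (1,0), goal (1,2), distance |1-1|+|0-2| = 2
Tile 11: at (1,1), goal (2,2), distance |1-2|+|1-2| = 2
Tile 12: at (1,2), goal (2,3), distance |1-2|+|2-3| = 2
Tile 13: at (1,3), goal (3,0), distance |1-3|+|3-0| = 5
Tile 5: at (2,1), goal (1,0), distance |2-1|+|1-0| = 2
Tile 4: at (2,2), goal (0,3), distance |2-0|+|2-3| = 3
Tile 9: at (2,3), goal (2,0), distance |2-2|+|3-0| = 3
Tile 3: at (3,0), goal (0,2), distance |3-0|+|0-2| = 5
Tile 10: at (3,1), goal (2,1), distance |3-2|+|1-1| = 1
Tile 2: at (3,2), goal (0,1), distance |3-0|+|2-1| = 4
Tile 6: at (3,3), goal (1,1), distance |3-1|+|3-1| = 4
Sum: 4 + 4 + 2 + 1 + 2 + 2 + 2 + 5 + 2 + 3 + 3 + 5 + 1 + 4 + 4 = 44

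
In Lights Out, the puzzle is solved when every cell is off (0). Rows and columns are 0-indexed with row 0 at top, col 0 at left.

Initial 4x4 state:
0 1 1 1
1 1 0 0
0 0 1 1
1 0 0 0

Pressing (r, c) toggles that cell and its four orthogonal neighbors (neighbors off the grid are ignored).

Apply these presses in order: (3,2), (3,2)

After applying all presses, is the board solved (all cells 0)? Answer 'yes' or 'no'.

Answer: no

Derivation:
After press 1 at (3,2):
0 1 1 1
1 1 0 0
0 0 0 1
1 1 1 1

After press 2 at (3,2):
0 1 1 1
1 1 0 0
0 0 1 1
1 0 0 0

Lights still on: 8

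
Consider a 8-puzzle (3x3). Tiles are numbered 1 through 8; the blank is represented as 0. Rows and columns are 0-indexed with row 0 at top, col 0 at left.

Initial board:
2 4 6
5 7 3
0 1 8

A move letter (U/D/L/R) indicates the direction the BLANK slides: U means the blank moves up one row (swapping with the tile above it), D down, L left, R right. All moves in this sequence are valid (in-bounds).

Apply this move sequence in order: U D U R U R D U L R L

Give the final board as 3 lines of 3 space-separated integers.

After move 1 (U):
2 4 6
0 7 3
5 1 8

After move 2 (D):
2 4 6
5 7 3
0 1 8

After move 3 (U):
2 4 6
0 7 3
5 1 8

After move 4 (R):
2 4 6
7 0 3
5 1 8

After move 5 (U):
2 0 6
7 4 3
5 1 8

After move 6 (R):
2 6 0
7 4 3
5 1 8

After move 7 (D):
2 6 3
7 4 0
5 1 8

After move 8 (U):
2 6 0
7 4 3
5 1 8

After move 9 (L):
2 0 6
7 4 3
5 1 8

After move 10 (R):
2 6 0
7 4 3
5 1 8

After move 11 (L):
2 0 6
7 4 3
5 1 8

Answer: 2 0 6
7 4 3
5 1 8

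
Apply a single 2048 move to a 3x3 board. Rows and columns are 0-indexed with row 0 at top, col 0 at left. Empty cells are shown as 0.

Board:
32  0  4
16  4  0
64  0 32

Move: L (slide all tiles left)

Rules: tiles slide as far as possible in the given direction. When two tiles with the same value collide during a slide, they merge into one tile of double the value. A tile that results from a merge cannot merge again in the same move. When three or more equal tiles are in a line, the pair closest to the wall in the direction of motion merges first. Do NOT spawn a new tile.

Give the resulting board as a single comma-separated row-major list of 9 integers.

Answer: 32, 4, 0, 16, 4, 0, 64, 32, 0

Derivation:
Slide left:
row 0: [32, 0, 4] -> [32, 4, 0]
row 1: [16, 4, 0] -> [16, 4, 0]
row 2: [64, 0, 32] -> [64, 32, 0]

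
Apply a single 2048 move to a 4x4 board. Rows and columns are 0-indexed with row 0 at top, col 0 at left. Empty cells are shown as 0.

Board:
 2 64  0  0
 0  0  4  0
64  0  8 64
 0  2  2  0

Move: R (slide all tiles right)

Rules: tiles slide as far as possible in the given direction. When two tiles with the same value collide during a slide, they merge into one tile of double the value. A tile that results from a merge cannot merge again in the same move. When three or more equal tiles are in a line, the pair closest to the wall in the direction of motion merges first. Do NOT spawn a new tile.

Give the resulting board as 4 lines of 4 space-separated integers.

Slide right:
row 0: [2, 64, 0, 0] -> [0, 0, 2, 64]
row 1: [0, 0, 4, 0] -> [0, 0, 0, 4]
row 2: [64, 0, 8, 64] -> [0, 64, 8, 64]
row 3: [0, 2, 2, 0] -> [0, 0, 0, 4]

Answer:  0  0  2 64
 0  0  0  4
 0 64  8 64
 0  0  0  4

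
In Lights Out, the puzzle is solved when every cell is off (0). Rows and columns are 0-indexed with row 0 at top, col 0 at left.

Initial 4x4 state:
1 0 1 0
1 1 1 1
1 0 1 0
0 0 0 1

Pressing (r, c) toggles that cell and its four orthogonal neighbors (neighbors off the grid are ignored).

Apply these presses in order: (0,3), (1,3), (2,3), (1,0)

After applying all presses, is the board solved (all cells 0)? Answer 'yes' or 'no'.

Answer: yes

Derivation:
After press 1 at (0,3):
1 0 0 1
1 1 1 0
1 0 1 0
0 0 0 1

After press 2 at (1,3):
1 0 0 0
1 1 0 1
1 0 1 1
0 0 0 1

After press 3 at (2,3):
1 0 0 0
1 1 0 0
1 0 0 0
0 0 0 0

After press 4 at (1,0):
0 0 0 0
0 0 0 0
0 0 0 0
0 0 0 0

Lights still on: 0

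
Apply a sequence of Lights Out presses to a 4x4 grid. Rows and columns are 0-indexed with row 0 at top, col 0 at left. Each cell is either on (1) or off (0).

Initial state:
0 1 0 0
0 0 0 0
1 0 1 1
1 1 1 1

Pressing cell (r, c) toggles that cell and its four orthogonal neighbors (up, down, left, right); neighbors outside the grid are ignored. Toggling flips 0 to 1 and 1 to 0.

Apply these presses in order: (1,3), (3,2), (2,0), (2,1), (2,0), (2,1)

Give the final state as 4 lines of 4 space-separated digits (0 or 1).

After press 1 at (1,3):
0 1 0 1
0 0 1 1
1 0 1 0
1 1 1 1

After press 2 at (3,2):
0 1 0 1
0 0 1 1
1 0 0 0
1 0 0 0

After press 3 at (2,0):
0 1 0 1
1 0 1 1
0 1 0 0
0 0 0 0

After press 4 at (2,1):
0 1 0 1
1 1 1 1
1 0 1 0
0 1 0 0

After press 5 at (2,0):
0 1 0 1
0 1 1 1
0 1 1 0
1 1 0 0

After press 6 at (2,1):
0 1 0 1
0 0 1 1
1 0 0 0
1 0 0 0

Answer: 0 1 0 1
0 0 1 1
1 0 0 0
1 0 0 0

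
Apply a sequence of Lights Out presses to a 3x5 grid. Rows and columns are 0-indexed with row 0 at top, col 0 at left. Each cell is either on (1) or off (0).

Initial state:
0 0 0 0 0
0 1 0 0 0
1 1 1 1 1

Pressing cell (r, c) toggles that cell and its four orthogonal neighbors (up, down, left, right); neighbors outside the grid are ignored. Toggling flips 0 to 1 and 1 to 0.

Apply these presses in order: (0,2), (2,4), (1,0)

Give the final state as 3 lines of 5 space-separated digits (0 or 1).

After press 1 at (0,2):
0 1 1 1 0
0 1 1 0 0
1 1 1 1 1

After press 2 at (2,4):
0 1 1 1 0
0 1 1 0 1
1 1 1 0 0

After press 3 at (1,0):
1 1 1 1 0
1 0 1 0 1
0 1 1 0 0

Answer: 1 1 1 1 0
1 0 1 0 1
0 1 1 0 0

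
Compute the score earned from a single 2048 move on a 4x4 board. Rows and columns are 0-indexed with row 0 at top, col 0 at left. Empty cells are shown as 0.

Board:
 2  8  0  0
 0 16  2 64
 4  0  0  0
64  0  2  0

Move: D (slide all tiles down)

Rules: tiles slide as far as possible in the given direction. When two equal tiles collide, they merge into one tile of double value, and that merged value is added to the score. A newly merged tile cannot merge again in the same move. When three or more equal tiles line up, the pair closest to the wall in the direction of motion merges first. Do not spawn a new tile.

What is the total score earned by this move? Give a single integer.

Slide down:
col 0: [2, 0, 4, 64] -> [0, 2, 4, 64]  score +0 (running 0)
col 1: [8, 16, 0, 0] -> [0, 0, 8, 16]  score +0 (running 0)
col 2: [0, 2, 0, 2] -> [0, 0, 0, 4]  score +4 (running 4)
col 3: [0, 64, 0, 0] -> [0, 0, 0, 64]  score +0 (running 4)
Board after move:
 0  0  0  0
 2  0  0  0
 4  8  0  0
64 16  4 64

Answer: 4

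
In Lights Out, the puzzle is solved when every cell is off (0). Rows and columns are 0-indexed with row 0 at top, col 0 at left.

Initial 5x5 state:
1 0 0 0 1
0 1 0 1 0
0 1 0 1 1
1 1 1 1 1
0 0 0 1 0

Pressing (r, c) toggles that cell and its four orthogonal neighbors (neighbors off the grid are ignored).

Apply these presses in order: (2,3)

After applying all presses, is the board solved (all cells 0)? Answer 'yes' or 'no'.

Answer: no

Derivation:
After press 1 at (2,3):
1 0 0 0 1
0 1 0 0 0
0 1 1 0 0
1 1 1 0 1
0 0 0 1 0

Lights still on: 10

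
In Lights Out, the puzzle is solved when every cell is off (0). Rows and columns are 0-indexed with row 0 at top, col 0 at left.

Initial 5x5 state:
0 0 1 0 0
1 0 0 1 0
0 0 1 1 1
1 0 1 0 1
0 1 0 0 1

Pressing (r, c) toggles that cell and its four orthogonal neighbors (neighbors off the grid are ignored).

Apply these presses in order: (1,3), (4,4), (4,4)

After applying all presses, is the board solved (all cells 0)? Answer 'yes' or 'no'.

After press 1 at (1,3):
0 0 1 1 0
1 0 1 0 1
0 0 1 0 1
1 0 1 0 1
0 1 0 0 1

After press 2 at (4,4):
0 0 1 1 0
1 0 1 0 1
0 0 1 0 1
1 0 1 0 0
0 1 0 1 0

After press 3 at (4,4):
0 0 1 1 0
1 0 1 0 1
0 0 1 0 1
1 0 1 0 1
0 1 0 0 1

Lights still on: 12

Answer: no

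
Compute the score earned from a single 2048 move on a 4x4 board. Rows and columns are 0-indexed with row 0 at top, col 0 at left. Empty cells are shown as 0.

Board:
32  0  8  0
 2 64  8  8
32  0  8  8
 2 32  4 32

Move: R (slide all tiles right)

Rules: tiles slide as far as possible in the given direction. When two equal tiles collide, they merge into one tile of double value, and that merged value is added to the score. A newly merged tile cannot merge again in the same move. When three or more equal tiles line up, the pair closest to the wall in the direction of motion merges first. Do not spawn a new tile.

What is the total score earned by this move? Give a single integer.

Answer: 32

Derivation:
Slide right:
row 0: [32, 0, 8, 0] -> [0, 0, 32, 8]  score +0 (running 0)
row 1: [2, 64, 8, 8] -> [0, 2, 64, 16]  score +16 (running 16)
row 2: [32, 0, 8, 8] -> [0, 0, 32, 16]  score +16 (running 32)
row 3: [2, 32, 4, 32] -> [2, 32, 4, 32]  score +0 (running 32)
Board after move:
 0  0 32  8
 0  2 64 16
 0  0 32 16
 2 32  4 32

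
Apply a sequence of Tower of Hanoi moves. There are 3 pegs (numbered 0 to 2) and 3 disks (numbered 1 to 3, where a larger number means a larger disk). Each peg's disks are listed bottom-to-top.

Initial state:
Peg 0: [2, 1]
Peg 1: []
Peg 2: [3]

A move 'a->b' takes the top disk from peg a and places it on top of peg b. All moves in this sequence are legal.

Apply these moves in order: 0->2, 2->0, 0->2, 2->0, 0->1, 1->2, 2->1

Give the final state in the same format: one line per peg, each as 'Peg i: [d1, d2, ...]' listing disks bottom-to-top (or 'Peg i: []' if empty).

After move 1 (0->2):
Peg 0: [2]
Peg 1: []
Peg 2: [3, 1]

After move 2 (2->0):
Peg 0: [2, 1]
Peg 1: []
Peg 2: [3]

After move 3 (0->2):
Peg 0: [2]
Peg 1: []
Peg 2: [3, 1]

After move 4 (2->0):
Peg 0: [2, 1]
Peg 1: []
Peg 2: [3]

After move 5 (0->1):
Peg 0: [2]
Peg 1: [1]
Peg 2: [3]

After move 6 (1->2):
Peg 0: [2]
Peg 1: []
Peg 2: [3, 1]

After move 7 (2->1):
Peg 0: [2]
Peg 1: [1]
Peg 2: [3]

Answer: Peg 0: [2]
Peg 1: [1]
Peg 2: [3]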